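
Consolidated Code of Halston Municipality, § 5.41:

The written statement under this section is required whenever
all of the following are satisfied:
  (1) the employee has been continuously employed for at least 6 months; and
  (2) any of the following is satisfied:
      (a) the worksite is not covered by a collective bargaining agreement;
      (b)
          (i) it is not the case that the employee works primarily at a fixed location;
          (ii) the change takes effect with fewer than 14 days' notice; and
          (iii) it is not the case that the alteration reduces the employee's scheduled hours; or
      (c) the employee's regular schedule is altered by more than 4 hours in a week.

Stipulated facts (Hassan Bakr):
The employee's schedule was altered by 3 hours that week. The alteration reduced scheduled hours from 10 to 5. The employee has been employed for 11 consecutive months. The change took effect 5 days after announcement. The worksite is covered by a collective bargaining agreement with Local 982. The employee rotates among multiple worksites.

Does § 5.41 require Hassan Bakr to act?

(1) tenure ≥ 6 mo. — met.
(a) no CBA — not satisfied.
(i) not (fixed location) — met.
(ii) < 14 days' notice — satisfied.
(iii) not (hours reduced) — not met.
(b) = T AND T AND F = false.
(c) schedule shift > 4h — not satisfied.
(2): F OR F OR F → false.
Overall: T AND F → false.

No — not required.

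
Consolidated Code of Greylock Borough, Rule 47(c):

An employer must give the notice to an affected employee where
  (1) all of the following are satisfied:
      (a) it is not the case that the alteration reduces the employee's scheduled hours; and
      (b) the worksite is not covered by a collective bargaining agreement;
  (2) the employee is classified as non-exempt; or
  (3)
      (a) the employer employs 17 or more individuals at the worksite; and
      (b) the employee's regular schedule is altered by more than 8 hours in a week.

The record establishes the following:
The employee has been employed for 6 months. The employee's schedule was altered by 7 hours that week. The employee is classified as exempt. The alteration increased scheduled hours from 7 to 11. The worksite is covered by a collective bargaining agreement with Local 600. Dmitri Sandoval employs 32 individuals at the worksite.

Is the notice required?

(a) not (hours reduced) — satisfied.
(b) no CBA — not satisfied.
So (1) is not satisfied (T AND F).
(2) non-exempt — not met.
(a) ≥ 17 at site — satisfied.
(b) schedule shift > 8h — not met.
(3): T AND F → false.
Overall: F OR F OR F → false.

No — not required.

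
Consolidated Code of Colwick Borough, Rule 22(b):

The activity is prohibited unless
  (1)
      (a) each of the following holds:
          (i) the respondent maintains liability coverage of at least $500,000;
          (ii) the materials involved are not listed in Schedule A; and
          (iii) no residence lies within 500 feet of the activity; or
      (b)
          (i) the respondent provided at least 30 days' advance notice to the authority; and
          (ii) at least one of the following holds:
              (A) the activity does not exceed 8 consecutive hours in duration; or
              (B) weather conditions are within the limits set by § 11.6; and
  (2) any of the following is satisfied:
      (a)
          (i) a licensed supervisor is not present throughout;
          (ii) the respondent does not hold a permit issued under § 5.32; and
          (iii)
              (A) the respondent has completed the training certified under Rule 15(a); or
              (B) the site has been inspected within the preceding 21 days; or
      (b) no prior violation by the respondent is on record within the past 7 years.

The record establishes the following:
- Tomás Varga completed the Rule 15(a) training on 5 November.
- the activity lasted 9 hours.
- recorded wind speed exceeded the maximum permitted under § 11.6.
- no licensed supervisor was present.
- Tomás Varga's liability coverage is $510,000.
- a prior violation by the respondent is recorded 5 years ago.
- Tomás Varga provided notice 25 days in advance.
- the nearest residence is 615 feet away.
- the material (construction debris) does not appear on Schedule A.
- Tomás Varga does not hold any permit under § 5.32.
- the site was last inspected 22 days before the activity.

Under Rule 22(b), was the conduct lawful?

Yes — lawful.

(i) coverage ≥ $500,000 — satisfied.
(ii) not (Schedule A material) — satisfied.
(iii) no residence in 500 ft — met.
(a) = T AND T AND T = true.
(i) ≥30 days' notice — not met.
(A) ≤ 8 hrs duration — not satisfied.
(B) weather ok — not satisfied.
(ii) = F OR F = false.
(b): F AND F → false.
So (1) is satisfied (T OR F).
(i) not (supervisor present) — satisfied.
(ii) not (holds permit) — satisfied.
(A) training certified — holds.
(B) site inspected — not satisfied.
(iii): T OR F → true.
(a): T AND T AND T → true.
(b) no prior violation — not met.
(2) = T OR F = true.
Overall = T AND T = true.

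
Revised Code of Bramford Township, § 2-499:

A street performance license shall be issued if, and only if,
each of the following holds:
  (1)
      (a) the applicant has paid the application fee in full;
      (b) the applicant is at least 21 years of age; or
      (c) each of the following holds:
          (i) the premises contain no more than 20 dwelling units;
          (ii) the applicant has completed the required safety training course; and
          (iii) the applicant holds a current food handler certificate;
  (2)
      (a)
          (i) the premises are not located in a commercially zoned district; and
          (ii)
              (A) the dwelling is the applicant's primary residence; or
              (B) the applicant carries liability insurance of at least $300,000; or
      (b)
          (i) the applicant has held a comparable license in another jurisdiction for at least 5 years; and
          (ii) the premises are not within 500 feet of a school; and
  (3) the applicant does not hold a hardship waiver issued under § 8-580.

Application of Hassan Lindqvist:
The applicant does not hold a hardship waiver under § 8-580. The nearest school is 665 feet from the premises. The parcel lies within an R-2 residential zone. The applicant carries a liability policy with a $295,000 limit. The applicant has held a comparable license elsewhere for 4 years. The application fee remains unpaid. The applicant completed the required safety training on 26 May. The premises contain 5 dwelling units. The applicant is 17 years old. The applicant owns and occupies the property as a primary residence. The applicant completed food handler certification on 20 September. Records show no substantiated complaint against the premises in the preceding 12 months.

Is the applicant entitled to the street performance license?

(a) fee paid — fails.
(b) age ≥ 21 — not satisfied.
(i) ≤ 20 units — satisfied.
(ii) safety training — holds.
(iii) food handler cert. — met.
(c): T AND T AND T → true.
So (1) is satisfied (F OR F OR T).
(i) not (commercially zoned) — met.
(A) primary residence — met.
(B) insurance ≥ $300,000 — not met.
So (ii) is satisfied (T OR F).
So (a) is satisfied (T AND T).
(i) prior license ≥ 5 yr — not satisfied.
(ii) ≥500 ft from school — holds.
(b): F AND T → false.
(2): T OR F → true.
(3) not (hardship waiver) — satisfied.
So Overall is satisfied (T AND T AND T).

Yes — granted.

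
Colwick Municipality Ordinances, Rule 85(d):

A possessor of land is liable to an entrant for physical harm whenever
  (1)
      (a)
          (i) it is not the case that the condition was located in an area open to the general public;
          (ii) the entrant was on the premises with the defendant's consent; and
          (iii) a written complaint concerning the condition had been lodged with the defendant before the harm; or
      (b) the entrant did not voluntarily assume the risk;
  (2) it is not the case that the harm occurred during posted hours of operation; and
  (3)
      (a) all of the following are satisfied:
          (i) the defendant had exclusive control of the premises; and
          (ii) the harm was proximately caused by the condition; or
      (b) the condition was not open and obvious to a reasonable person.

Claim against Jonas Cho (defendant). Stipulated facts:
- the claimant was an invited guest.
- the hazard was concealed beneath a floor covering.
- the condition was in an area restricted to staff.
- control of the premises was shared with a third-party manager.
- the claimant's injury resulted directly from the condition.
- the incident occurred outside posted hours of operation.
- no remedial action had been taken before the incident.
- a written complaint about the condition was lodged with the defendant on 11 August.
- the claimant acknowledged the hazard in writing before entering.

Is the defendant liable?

Yes — liable.

(i) not (public area) — holds.
(ii) consent to enter — holds.
(iii) complaint lodged — holds.
So (a) is satisfied (T AND T AND T).
(b) no assumed risk — not met.
So (1) is satisfied (T OR F).
(2) not (during posted hours) — holds.
(i) exclusive control — not met.
(ii) proximate cause — met.
(a): F AND T → false.
(b) not open/obvious — satisfied.
(3) = F OR T = true.
Overall: T AND T AND T → true.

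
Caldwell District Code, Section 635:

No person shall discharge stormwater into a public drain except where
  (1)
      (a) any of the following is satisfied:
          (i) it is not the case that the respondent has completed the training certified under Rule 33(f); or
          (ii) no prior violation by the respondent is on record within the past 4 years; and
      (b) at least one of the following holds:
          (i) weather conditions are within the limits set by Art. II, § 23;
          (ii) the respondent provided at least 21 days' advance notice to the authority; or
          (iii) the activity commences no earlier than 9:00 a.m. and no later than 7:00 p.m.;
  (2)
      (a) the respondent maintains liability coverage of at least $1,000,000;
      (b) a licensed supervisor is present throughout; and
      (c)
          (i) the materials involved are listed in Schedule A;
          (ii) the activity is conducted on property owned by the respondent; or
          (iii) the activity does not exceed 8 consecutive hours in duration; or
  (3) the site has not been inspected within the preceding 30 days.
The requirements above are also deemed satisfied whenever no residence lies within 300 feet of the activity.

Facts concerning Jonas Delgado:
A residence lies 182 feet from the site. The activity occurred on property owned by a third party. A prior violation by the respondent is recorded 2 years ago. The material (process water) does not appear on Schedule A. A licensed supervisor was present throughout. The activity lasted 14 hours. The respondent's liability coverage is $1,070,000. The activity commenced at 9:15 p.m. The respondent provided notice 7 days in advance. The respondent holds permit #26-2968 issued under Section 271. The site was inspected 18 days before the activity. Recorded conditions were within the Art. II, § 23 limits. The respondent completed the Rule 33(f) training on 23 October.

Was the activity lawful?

No — unlawful.

(i) not (training certified) — not satisfied.
(ii) no prior violation — fails.
(a): F OR F → false.
(i) weather ok — satisfied.
(ii) ≥21 days' notice — not met.
(iii) start within hours — not met.
(b): T OR F OR F → true.
(1): F AND T → false.
(a) coverage ≥ $1,000,000 — met.
(b) supervisor present — satisfied.
(i) Schedule A material — not met.
(ii) own property — not satisfied.
(iii) ≤ 8 hrs duration — fails.
(c): F OR F OR F → false.
(2) = T AND T AND F = false.
(3) not (site inspected) — not satisfied.
Overall: F OR F OR F → false.
Exception (no residence in 300 ft) — not satisfied.
Result: main false OR exception false → false.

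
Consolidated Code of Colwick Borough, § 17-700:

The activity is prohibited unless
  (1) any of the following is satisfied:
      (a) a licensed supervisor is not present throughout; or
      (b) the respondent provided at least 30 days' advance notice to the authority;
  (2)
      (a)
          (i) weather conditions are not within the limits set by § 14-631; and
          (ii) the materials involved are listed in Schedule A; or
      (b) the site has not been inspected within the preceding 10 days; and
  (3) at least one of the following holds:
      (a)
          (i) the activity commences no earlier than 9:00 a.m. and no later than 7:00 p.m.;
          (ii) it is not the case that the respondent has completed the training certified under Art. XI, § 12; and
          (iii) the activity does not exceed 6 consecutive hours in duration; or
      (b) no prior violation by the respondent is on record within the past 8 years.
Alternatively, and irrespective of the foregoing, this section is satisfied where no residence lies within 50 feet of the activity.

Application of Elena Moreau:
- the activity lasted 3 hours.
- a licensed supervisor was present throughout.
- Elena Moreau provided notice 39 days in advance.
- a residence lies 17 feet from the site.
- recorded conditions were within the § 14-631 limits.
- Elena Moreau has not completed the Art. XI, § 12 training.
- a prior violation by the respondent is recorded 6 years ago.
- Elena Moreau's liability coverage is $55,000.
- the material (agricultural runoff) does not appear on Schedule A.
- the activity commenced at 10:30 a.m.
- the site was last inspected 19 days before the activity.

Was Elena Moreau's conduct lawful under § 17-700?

Yes — lawful.

(a) not (supervisor present) — not met.
(b) ≥30 days' notice — satisfied.
(1): F OR T → true.
(i) not (weather ok) — not satisfied.
(ii) Schedule A material — not satisfied.
So (a) is not satisfied (F AND F).
(b) not (site inspected) — satisfied.
(2) = F OR T = true.
(i) start within hours — met.
(ii) not (training certified) — satisfied.
(iii) ≤ 6 hrs duration — met.
(a): T AND T AND T → true.
(b) no prior violation — not met.
So (3) is satisfied (T OR F).
Overall = T AND T AND T = true.
Exception (no residence in 50 ft) — not satisfied.
Result: main true OR exception false → true.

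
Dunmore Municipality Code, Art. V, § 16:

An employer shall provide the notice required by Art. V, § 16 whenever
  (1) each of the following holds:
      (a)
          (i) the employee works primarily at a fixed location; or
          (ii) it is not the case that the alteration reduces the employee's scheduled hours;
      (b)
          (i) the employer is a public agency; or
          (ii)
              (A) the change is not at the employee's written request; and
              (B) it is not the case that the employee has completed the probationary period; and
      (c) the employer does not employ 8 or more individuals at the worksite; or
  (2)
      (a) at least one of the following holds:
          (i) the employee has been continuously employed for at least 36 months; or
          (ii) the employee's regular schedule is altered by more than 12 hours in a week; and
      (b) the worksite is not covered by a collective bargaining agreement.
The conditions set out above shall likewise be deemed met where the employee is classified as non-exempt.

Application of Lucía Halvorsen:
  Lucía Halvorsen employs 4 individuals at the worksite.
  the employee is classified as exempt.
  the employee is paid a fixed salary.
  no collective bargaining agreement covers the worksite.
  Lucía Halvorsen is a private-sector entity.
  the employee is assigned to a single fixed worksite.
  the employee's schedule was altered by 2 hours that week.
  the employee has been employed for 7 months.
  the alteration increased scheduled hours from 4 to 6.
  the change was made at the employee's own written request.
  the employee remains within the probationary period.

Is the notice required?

No — not required.

(i) fixed location — satisfied.
(ii) not (hours reduced) — holds.
(a) = T OR T = true.
(i) public agency — not satisfied.
(A) not employee-requested — not met.
(B) not (past probation) — holds.
(ii) = F AND T = false.
So (b) is not satisfied (F OR F).
(c) not (≥ 8 at site) — met.
(1) = T AND F AND T = false.
(i) tenure ≥ 36 mo. — not satisfied.
(ii) schedule shift > 12h — fails.
(a) = F OR F = false.
(b) no CBA — satisfied.
(2): F AND T → false.
So Overall is not satisfied (F OR F).
Exception (non-exempt) — not satisfied.
Result: main false OR exception false → false.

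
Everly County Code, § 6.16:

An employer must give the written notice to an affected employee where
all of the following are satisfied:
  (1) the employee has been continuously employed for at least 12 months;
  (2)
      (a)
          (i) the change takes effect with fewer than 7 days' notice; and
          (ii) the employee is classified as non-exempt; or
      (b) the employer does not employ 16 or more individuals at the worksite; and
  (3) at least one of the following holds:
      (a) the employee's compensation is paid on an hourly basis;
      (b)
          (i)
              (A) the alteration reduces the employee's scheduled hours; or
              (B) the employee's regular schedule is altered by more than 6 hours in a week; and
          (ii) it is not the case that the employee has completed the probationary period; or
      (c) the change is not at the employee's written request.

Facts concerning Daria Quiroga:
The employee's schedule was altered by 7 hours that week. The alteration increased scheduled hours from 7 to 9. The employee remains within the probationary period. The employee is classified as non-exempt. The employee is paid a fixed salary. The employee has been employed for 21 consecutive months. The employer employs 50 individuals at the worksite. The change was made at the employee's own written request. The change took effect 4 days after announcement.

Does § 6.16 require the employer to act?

Yes — required.

(1) tenure ≥ 12 mo. — satisfied.
(i) < 7 days' notice — satisfied.
(ii) non-exempt — holds.
So (a) is satisfied (T AND T).
(b) not (≥ 16 at site) — fails.
(2): T OR F → true.
(a) hourly-paid — not met.
(A) hours reduced — not met.
(B) schedule shift > 6h — satisfied.
(i) = F OR T = true.
(ii) not (past probation) — satisfied.
(b): T AND T → true.
(c) not employee-requested — not met.
(3) = F OR T OR F = true.
So Overall is satisfied (T AND T AND T).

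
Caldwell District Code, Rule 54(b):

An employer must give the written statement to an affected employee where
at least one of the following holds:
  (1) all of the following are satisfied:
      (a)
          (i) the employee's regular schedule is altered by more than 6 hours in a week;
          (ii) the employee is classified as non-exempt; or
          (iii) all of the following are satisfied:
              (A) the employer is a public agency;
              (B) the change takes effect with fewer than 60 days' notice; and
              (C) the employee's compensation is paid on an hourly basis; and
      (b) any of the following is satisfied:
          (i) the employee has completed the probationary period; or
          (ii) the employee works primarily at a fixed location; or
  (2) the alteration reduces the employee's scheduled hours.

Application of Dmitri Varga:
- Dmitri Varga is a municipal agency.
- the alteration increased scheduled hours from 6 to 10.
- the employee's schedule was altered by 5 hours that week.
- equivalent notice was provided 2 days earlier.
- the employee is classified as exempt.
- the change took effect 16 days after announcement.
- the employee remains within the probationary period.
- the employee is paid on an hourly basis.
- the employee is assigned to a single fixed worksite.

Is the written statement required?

Yes — required.

(i) schedule shift > 6h — not satisfied.
(ii) non-exempt — not satisfied.
(A) public agency — satisfied.
(B) < 60 days' notice — holds.
(C) hourly-paid — satisfied.
(iii): T AND T AND T → true.
So (a) is satisfied (F OR F OR T).
(i) past probation — not satisfied.
(ii) fixed location — met.
So (b) is satisfied (F OR T).
(1): T AND T → true.
(2) hours reduced — not met.
Overall: T OR F → true.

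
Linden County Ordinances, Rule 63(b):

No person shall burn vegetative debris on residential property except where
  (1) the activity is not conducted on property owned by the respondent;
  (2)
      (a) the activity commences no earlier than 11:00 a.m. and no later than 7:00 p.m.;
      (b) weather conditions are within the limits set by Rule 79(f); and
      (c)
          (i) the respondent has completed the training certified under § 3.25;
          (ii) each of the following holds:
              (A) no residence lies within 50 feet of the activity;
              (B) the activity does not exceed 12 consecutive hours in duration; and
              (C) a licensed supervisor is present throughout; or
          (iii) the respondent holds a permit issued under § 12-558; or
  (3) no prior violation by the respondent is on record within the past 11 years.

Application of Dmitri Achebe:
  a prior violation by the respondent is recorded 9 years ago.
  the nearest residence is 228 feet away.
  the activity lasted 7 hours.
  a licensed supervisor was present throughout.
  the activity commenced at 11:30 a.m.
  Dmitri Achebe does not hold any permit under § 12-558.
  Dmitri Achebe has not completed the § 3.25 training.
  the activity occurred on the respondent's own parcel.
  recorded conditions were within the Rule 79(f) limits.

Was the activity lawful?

(1) not (own property) — fails.
(a) start within hours — holds.
(b) weather ok — satisfied.
(i) training certified — fails.
(A) no residence in 50 ft — met.
(B) ≤ 12 hrs duration — satisfied.
(C) supervisor present — met.
So (ii) is satisfied (T AND T AND T).
(iii) holds permit — not met.
So (c) is satisfied (F OR T OR F).
(2): T AND T AND T → true.
(3) no prior violation — not satisfied.
Overall: F OR T OR F → true.

Yes — lawful.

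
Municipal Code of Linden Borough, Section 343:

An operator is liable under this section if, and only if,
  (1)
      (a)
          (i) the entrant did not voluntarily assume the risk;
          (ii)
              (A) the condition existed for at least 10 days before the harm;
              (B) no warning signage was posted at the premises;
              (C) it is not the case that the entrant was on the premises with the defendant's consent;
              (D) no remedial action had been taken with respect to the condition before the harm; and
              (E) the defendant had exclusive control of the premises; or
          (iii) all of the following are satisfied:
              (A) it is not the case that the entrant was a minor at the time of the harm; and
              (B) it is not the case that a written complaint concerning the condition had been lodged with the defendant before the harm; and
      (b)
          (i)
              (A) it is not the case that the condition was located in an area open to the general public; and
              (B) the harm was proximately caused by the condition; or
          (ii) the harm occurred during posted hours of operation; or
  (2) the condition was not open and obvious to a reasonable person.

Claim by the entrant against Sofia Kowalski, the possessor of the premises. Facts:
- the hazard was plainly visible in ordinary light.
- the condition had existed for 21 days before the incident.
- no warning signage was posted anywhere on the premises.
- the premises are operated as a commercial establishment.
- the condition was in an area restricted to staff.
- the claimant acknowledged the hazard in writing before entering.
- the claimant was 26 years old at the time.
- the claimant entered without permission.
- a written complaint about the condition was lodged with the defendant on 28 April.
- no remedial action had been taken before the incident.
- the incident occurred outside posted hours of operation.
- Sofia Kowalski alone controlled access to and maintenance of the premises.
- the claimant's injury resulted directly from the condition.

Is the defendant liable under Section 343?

(i) no assumed risk — not satisfied.
(A) condition ≥10 days old — met.
(B) no signage posted — satisfied.
(C) not (consent to enter) — met.
(D) no remedial action — met.
(E) exclusive control — met.
(ii): T AND T AND T AND T AND T → true.
(A) not (entrant a minor) — met.
(B) not (complaint lodged) — not satisfied.
(iii) = T AND F = false.
So (a) is satisfied (F OR T OR F).
(A) not (public area) — satisfied.
(B) proximate cause — met.
(i): T AND T → true.
(ii) during posted hours — not satisfied.
(b): T OR F → true.
So (1) is satisfied (T AND T).
(2) not open/obvious — not satisfied.
So Overall is satisfied (T OR F).

Yes — liable.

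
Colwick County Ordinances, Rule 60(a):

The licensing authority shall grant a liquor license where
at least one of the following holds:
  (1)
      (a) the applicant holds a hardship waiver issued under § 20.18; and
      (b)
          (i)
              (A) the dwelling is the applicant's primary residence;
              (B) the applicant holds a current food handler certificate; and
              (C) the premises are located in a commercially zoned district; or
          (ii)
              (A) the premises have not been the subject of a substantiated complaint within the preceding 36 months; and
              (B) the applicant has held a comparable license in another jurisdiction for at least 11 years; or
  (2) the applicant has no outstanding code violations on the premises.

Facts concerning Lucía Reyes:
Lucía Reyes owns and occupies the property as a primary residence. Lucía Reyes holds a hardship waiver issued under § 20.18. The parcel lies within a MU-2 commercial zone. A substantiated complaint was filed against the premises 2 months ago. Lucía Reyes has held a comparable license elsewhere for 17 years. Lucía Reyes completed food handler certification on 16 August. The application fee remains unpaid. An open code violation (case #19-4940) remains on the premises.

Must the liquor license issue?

Yes — granted.

(a) hardship waiver — met.
(A) primary residence — holds.
(B) food handler cert. — met.
(C) commercially zoned — holds.
(i) = T AND T AND T = true.
(A) no complaint in 36 mo. — not met.
(B) prior license ≥ 11 yr — satisfied.
So (ii) is not satisfied (F AND T).
So (b) is satisfied (T OR F).
(1): T AND T → true.
(2) no code violations — not satisfied.
So Overall is satisfied (T OR F).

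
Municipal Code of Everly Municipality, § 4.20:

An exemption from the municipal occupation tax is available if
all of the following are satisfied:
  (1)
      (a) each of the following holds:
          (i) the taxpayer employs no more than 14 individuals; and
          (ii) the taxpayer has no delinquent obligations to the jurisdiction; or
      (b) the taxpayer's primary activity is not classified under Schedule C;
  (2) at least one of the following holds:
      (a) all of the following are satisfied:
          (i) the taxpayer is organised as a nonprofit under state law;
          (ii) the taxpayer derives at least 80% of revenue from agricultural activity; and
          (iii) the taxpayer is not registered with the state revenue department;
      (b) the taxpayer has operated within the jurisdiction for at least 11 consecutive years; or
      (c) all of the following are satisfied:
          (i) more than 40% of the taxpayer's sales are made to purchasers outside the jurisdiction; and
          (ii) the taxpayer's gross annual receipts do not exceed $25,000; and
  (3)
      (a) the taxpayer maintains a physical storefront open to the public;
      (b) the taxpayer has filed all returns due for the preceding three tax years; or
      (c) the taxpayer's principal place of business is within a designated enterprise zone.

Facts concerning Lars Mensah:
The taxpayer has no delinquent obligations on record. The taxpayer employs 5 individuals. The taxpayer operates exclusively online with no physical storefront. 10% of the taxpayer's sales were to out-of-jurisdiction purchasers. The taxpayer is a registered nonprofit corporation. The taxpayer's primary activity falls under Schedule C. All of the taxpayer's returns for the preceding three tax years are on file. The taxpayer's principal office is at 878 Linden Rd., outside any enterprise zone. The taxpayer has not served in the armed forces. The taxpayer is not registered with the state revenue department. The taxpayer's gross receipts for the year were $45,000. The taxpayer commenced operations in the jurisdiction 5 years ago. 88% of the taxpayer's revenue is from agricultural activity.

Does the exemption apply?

(i) ≤ 14 employees — met.
(ii) no delinquency — met.
So (a) is satisfied (T AND T).
(b) not (Schedule C activity) — not met.
(1) = T OR F = true.
(i) nonprofit — satisfied.
(ii) ≥80% agricultural — met.
(iii) not (state-registered) — satisfied.
(a): T AND T AND T → true.
(b) ≥ 11 yrs in jurisdiction — fails.
(i) >40% out-of-jur. sales — not met.
(ii) receipts ≤ $25,000 — fails.
(c) = F AND F = false.
(2) = T OR F OR F = true.
(a) has storefront — not satisfied.
(b) returns current — satisfied.
(c) in enterprise zone — not met.
So (3) is satisfied (F OR T OR F).
Overall: T AND T AND T → true.

Yes — exempt.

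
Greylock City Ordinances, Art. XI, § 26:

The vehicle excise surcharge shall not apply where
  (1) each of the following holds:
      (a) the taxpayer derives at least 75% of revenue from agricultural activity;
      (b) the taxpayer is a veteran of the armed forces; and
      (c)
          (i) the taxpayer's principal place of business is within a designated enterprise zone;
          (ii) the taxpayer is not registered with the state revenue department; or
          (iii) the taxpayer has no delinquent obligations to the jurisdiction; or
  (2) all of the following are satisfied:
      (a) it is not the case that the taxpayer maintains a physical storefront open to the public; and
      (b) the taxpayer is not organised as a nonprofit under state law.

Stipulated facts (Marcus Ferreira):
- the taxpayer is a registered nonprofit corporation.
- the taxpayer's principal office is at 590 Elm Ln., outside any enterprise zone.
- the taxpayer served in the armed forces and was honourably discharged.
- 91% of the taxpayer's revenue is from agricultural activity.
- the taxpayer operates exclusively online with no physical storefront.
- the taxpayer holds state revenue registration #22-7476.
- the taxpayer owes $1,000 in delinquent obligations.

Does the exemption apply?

(a) ≥75% agricultural — satisfied.
(b) veteran — holds.
(i) in enterprise zone — fails.
(ii) not (state-registered) — not met.
(iii) no delinquency — not met.
(c): F OR F OR F → false.
(1) = T AND T AND F = false.
(a) not (has storefront) — satisfied.
(b) not (nonprofit) — fails.
(2): T AND F → false.
So Overall is not satisfied (F OR F).

No — not exempt.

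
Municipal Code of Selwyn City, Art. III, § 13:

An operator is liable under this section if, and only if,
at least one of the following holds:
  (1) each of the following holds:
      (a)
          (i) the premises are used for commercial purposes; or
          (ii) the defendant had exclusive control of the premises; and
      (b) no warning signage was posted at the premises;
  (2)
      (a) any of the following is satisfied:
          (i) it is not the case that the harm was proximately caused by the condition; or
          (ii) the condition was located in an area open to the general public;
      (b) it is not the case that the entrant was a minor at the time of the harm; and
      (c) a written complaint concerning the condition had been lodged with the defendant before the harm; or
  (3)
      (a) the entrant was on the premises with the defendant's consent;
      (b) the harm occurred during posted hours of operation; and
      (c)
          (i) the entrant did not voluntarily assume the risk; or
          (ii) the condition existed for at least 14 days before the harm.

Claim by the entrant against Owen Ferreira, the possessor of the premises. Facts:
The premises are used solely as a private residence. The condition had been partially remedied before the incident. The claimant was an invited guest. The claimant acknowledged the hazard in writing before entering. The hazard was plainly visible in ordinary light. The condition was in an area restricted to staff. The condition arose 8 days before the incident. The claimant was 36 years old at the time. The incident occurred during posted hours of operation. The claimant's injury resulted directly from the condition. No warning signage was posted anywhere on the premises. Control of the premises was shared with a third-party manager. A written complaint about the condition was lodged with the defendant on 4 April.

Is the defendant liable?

(i) commercial use — not satisfied.
(ii) exclusive control — fails.
(a) = F OR F = false.
(b) no signage posted — met.
(1): F AND T → false.
(i) not (proximate cause) — not satisfied.
(ii) public area — fails.
(a) = F OR F = false.
(b) not (entrant a minor) — satisfied.
(c) complaint lodged — satisfied.
(2): F AND T AND T → false.
(a) consent to enter — met.
(b) during posted hours — holds.
(i) no assumed risk — fails.
(ii) condition ≥14 days old — not satisfied.
(c): F OR F → false.
So (3) is not satisfied (T AND T AND F).
Overall: F OR F OR F → false.

No — not liable.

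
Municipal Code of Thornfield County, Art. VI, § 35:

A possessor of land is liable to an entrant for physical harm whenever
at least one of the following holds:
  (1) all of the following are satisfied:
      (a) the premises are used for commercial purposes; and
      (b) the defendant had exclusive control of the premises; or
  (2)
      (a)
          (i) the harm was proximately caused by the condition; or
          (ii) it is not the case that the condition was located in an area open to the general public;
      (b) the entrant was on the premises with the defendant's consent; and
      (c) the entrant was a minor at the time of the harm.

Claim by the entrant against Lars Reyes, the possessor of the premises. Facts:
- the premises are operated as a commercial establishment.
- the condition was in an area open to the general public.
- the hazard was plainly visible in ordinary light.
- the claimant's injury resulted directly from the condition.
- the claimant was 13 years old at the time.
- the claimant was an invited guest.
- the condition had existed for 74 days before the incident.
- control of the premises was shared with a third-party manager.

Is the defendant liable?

(a) commercial use — holds.
(b) exclusive control — fails.
(1) = T AND F = false.
(i) proximate cause — holds.
(ii) not (public area) — fails.
(a): T OR F → true.
(b) consent to enter — satisfied.
(c) entrant a minor — satisfied.
So (2) is satisfied (T AND T AND T).
Overall: F OR T → true.

Yes — liable.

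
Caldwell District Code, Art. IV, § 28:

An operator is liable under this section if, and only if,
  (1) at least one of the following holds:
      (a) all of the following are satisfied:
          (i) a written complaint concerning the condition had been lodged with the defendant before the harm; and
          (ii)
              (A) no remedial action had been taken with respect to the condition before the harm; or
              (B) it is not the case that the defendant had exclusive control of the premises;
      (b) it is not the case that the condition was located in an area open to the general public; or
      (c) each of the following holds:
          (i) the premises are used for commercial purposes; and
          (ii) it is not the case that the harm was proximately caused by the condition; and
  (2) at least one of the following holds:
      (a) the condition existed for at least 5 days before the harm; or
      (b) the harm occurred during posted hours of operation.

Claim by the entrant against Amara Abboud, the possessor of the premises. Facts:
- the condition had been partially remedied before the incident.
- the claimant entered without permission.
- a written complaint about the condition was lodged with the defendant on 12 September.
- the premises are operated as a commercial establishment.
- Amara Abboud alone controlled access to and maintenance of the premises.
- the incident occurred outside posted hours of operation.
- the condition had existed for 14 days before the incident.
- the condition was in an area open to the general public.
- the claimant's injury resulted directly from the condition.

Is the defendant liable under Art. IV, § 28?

(i) complaint lodged — holds.
(A) no remedial action — not satisfied.
(B) not (exclusive control) — fails.
(ii) = F OR F = false.
(a): T AND F → false.
(b) not (public area) — not met.
(i) commercial use — met.
(ii) not (proximate cause) — not met.
So (c) is not satisfied (T AND F).
(1) = F OR F OR F = false.
(a) condition ≥5 days old — met.
(b) during posted hours — not satisfied.
(2) = T OR F = true.
Overall = F AND T = false.

No — not liable.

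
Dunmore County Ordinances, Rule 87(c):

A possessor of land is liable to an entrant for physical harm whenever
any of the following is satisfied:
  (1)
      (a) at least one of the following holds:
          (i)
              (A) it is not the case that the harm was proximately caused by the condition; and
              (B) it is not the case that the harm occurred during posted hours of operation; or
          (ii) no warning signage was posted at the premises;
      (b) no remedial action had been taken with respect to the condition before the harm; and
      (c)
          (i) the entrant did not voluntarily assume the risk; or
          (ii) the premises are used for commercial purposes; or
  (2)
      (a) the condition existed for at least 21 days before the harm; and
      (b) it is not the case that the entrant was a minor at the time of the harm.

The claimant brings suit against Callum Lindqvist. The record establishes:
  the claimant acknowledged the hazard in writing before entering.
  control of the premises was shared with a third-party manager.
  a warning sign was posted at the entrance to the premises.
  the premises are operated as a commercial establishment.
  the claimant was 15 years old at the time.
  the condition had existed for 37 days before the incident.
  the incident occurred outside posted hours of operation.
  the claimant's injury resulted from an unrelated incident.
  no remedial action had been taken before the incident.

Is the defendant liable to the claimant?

(A) not (proximate cause) — holds.
(B) not (during posted hours) — satisfied.
(i): T AND T → true.
(ii) no signage posted — not satisfied.
(a): T OR F → true.
(b) no remedial action — satisfied.
(i) no assumed risk — fails.
(ii) commercial use — met.
So (c) is satisfied (F OR T).
So (1) is satisfied (T AND T AND T).
(a) condition ≥21 days old — met.
(b) not (entrant a minor) — fails.
(2): T AND F → false.
So Overall is satisfied (T OR F).

Yes — liable.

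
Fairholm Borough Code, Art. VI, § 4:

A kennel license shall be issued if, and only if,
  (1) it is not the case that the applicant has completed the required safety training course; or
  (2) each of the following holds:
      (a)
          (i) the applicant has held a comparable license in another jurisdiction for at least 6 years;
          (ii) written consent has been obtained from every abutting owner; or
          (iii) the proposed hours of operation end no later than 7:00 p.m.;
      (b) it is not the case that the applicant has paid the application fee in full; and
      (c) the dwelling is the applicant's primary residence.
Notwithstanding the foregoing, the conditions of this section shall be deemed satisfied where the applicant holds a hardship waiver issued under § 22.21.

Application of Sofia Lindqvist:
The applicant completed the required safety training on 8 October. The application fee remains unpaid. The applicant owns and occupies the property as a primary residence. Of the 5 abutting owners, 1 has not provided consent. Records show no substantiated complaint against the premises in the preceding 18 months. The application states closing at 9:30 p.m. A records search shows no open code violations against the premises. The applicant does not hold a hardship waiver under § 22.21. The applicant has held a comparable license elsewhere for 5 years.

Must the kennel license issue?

No — denied.

(1) not (safety training) — not met.
(i) prior license ≥ 6 yr — not met.
(ii) all abutters consent — not satisfied.
(iii) closes by 7 p.m. — fails.
(a) = F OR F OR F = false.
(b) not (fee paid) — holds.
(c) primary residence — holds.
So (2) is not satisfied (F AND T AND T).
Overall: F OR F → false.
Exception (hardship waiver) — not satisfied.
Result: main false OR exception false → false.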